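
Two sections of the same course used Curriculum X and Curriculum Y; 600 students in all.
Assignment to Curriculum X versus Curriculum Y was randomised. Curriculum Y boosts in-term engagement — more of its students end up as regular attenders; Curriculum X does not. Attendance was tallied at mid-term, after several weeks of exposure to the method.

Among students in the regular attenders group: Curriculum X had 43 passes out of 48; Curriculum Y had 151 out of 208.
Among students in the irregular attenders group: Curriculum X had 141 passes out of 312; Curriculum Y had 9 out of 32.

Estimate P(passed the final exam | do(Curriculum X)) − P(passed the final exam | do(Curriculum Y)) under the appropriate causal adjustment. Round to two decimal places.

Because the teaching method influences mid-term attendance, mid-term attendance is a post-treatment mediator, not a confounder. Stratifying on it would bias the estimate; the causal effect is the crude pooled difference.
The causal difference is the pooled difference: 0.511 − 0.667 = -0.156.

-0.16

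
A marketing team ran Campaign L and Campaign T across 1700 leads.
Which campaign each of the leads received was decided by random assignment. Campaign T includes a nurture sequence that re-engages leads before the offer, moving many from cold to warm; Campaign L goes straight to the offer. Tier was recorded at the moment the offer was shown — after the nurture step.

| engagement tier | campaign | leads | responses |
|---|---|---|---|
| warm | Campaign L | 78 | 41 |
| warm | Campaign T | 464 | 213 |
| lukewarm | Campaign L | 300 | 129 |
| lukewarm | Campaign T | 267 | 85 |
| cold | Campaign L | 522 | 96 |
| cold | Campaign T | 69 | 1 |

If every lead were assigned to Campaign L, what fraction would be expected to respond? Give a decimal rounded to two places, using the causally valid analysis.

The stratified and pooled comparisons disagree (Campaign L wins within each engagement tier; Campaign T wins overall), so the answer turns on the causal role of engagement tier.
Engagement tier is downstream of the campaign. One should not condition on a consequence of treatment, so the overall rates are the right comparison.
So P(outcome | do(Campaign L)) is just the pooled rate for Campaign L: 266/900 = 0.296.

0.30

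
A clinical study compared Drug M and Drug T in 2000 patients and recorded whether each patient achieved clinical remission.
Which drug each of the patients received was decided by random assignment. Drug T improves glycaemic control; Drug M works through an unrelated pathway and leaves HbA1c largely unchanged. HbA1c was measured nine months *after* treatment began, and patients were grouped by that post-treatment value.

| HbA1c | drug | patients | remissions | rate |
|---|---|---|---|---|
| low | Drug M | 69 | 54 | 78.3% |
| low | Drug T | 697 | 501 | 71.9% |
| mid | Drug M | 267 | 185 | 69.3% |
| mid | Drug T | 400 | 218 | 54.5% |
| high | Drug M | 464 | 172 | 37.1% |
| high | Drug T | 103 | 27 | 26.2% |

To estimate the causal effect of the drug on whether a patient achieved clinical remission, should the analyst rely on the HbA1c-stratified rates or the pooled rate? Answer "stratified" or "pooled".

pooled

Within every HbA1c level Drug M has the higher rate, yet pooled Drug T does — Simpson's reversal.
HbA1c is downstream of the drug. One should not condition on a consequence of treatment, so the overall rates are the right comparison.
Pooled: Drug M 51.4% vs Drug T 62.2%; Drug T is higher overall.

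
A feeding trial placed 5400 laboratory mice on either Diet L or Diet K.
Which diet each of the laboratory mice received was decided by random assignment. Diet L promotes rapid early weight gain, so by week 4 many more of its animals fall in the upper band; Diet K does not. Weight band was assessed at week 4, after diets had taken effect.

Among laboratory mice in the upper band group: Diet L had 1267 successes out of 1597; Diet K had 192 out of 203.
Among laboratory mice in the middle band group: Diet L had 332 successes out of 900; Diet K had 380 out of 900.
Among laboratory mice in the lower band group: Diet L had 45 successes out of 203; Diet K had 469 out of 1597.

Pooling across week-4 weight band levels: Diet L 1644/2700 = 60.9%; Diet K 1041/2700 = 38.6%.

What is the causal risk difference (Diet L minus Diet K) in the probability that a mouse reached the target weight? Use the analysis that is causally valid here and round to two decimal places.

Week-4 weight band here is a post-treatment variable shaped by the diet; conditioning on it would introduce bias rather than remove it. The overall comparison is the causal one.
The causal difference is the pooled difference: 0.609 − 0.386 = +0.223.

+0.22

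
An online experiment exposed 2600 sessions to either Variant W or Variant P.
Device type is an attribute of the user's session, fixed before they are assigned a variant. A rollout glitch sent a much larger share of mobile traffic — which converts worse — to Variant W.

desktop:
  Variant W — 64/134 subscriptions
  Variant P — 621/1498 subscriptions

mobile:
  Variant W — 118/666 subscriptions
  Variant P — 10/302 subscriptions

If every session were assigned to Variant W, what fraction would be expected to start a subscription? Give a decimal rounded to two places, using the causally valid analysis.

Within every device type level Variant W has the higher rate, yet pooled Variant P does — Simpson's reversal.
Nothing the variant does changes device type; the imbalance is an allocation artefact. With device type also predicting the outcome, the pooled figure is confounded, and the within-stratum comparison is the causal one.
Standardising Variant W to the population device type mix: 0.628·64/134 + 0.372·118/666 = 0.366.

0.37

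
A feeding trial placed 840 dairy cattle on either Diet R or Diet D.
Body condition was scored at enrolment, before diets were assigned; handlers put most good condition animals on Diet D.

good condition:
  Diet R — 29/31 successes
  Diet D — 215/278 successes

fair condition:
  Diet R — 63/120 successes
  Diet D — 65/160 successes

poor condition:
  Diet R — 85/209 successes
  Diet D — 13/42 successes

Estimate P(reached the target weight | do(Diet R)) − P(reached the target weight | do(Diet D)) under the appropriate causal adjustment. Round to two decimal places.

+0.13

Starting body condition is set before the diet has any effect — it is not caused by the diet — and it independently drives the outcome. That makes it a confounder, so the causal comparison is within starting body condition levels.
Adjusting over the population distribution of starting body condition: 0.368·(0.935−0.773) + 0.333·(0.525−0.406) + 0.299·(0.407−0.310) = +0.128.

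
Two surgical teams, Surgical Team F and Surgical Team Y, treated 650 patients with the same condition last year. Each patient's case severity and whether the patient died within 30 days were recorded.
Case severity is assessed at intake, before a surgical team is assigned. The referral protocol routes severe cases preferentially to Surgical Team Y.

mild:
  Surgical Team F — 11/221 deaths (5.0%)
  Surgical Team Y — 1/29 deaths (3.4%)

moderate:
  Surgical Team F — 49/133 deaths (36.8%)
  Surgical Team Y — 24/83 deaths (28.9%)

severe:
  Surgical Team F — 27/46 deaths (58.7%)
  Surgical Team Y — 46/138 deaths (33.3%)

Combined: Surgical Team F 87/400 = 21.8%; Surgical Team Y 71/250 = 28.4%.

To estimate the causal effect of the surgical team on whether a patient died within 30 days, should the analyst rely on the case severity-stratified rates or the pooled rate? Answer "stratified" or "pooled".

stratified

Surgical Team Y is lower inside every case severity stratum but Surgical Team F is lower in aggregate. Whether to stratify depends on how case severity relates to the surgical team.
Case severity satisfies the back-door criterion: it is not a descendant of the surgical team, and it blocks the spurious path from surgical team to outcome. Adjusting for it (i.e., using the within-case severity rates) gives the causal effect.
Within each level — mild: 5.0% vs 3.4%; moderate: 36.8% vs 28.9%; severe: 58.7% vs 33.3% — Surgical Team Y is lower every time.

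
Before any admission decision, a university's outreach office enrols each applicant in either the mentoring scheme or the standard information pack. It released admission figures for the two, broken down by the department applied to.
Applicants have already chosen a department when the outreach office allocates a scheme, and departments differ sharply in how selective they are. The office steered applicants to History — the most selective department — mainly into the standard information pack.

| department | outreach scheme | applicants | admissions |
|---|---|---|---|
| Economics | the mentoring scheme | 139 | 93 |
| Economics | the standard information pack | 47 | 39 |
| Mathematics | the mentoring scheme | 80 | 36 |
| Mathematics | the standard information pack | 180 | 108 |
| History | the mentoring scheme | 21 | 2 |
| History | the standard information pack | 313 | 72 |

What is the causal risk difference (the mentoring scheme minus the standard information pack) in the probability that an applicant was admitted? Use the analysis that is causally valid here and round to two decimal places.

The department-specific comparison favours the standard information pack throughout, but the pooled figures favour the mentoring scheme. The question is whether to condition on department.
Department satisfies the back-door criterion: it is not a descendant of the outreach scheme, and it blocks the spurious path from outreach scheme to outcome. Adjusting for it (i.e., using the within-department rates) gives the causal effect.
Adjusting over the population distribution of department: 0.238·(0.669−0.830) + 0.333·(0.450−0.600) + 0.428·(0.095−0.230) = -0.146.

-0.15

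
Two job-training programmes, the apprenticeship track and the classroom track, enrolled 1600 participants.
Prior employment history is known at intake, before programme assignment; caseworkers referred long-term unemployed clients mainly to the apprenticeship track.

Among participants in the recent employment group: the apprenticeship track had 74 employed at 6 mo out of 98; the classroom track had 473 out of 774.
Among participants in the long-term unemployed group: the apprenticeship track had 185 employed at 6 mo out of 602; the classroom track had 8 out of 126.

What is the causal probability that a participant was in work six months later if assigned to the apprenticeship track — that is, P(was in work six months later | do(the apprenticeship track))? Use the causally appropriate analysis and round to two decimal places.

0.55

The stratified and pooled comparisons disagree (the apprenticeship track wins within each prior employment history; the classroom track wins overall), so the answer turns on the causal role of prior employment history.
Prior employment history satisfies the back-door criterion: it is not a descendant of the programme, and it blocks the spurious path from programme to outcome. Adjusting for it (i.e., using the within-prior employment history rates) gives the causal effect.
Standardising the apprenticeship track to the population prior employment history mix: 0.545·74/98 + 0.455·185/602 = 0.551.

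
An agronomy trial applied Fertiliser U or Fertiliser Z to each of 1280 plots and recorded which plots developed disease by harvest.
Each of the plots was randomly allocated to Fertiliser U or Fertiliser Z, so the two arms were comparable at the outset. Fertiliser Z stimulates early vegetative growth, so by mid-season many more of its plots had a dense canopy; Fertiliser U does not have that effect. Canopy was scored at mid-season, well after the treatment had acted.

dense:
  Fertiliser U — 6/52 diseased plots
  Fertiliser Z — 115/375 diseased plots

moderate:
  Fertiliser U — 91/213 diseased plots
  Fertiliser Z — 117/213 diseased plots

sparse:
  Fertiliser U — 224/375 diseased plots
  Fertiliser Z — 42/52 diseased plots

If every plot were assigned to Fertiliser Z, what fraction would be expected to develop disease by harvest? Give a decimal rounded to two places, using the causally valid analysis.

Within every mid-season canopy level Fertiliser U has the lower rate, yet pooled Fertiliser Z does — Simpson's reversal.
Stratifying would compare fertilisers among plots the fertilisers themselves sorted into mid-season canopy groups — a form of selection on an intermediate. The unconditioned pooled rates give the total causal effect.
So P(outcome | do(Fertiliser Z)) is just the pooled rate for Fertiliser Z: 274/640 = 0.428.

0.43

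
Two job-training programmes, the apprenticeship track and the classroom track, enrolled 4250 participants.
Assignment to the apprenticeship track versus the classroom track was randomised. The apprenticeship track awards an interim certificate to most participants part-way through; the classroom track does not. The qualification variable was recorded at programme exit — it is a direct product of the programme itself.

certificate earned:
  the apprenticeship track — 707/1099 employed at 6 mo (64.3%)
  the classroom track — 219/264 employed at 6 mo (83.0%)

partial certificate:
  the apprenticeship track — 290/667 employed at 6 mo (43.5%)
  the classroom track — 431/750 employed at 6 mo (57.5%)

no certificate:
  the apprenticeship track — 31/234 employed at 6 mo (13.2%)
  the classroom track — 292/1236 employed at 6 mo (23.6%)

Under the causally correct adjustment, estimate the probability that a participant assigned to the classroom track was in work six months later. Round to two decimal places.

0.42

Because the programme influences qualification attained during the programme, qualification attained during the programme is a post-treatment mediator, not a confounder. Stratifying on it would bias the estimate; the causal effect is the crude pooled difference.
So P(outcome | do(the classroom track)) is just the pooled rate for the classroom track: 942/2250 = 0.419.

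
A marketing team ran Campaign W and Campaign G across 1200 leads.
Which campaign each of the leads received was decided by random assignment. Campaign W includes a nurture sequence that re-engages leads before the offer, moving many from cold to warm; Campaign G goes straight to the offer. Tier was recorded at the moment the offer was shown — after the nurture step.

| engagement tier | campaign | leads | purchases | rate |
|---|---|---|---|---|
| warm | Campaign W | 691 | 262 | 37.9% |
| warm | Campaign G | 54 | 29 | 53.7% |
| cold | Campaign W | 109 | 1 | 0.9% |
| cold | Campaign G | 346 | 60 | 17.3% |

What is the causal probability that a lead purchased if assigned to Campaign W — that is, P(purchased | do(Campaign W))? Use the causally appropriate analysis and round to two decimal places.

The engagement tier-specific comparison favours Campaign G throughout, but the pooled figures favour Campaign W. The question is whether to condition on engagement tier.
The distribution of engagement tier is itself part of what the campaign does — it is an intermediate outcome. Holding it fixed would remove that part of the effect; the total effect is the pooled difference.
So P(outcome | do(Campaign W)) is just the pooled rate for Campaign W: 263/800 = 0.329.

0.33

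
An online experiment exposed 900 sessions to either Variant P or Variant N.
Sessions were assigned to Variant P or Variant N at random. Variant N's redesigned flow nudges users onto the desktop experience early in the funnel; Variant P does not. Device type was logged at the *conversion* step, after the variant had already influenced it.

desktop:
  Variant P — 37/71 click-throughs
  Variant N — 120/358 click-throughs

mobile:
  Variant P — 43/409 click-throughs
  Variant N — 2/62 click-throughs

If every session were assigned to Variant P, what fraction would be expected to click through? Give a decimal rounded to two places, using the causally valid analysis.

Device type is recorded after the variant and is itself shifted by it — it sits on the causal path from variant to outcome. Conditioning on a mediator would strip out part of the effect we want; the pooled comparison gives the total causal effect.
So P(outcome | do(Variant P)) is just the pooled rate for Variant P: 80/480 = 0.167.

0.17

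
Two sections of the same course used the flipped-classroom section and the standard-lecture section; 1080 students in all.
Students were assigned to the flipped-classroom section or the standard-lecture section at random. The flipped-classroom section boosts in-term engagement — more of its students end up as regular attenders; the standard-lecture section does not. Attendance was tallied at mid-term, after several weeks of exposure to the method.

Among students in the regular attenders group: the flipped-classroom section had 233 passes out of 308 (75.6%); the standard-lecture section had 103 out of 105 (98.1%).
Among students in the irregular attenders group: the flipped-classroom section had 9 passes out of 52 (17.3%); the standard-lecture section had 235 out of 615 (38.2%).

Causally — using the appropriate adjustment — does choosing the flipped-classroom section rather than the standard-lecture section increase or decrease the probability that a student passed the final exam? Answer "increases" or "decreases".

Mid-term attendance lies on the pathway teaching method → mid-term attendance → outcome, so adjusting for it blocks the indirect effect. For the total causal effect of teaching method, use the unadjusted pooled rates.
Pooled: the flipped-classroom section 67.2% vs the standard-lecture section 46.9%; the flipped-classroom section is higher overall.

increases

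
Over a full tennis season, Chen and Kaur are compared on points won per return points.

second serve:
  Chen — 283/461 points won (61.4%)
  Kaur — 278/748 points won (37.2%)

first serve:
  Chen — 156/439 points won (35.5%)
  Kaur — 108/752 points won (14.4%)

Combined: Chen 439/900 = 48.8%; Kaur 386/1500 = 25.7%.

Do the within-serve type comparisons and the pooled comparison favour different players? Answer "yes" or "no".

Within each serve type level (second serve 61.4% vs 37.2%; first serve 35.5% vs 14.4%), Chen has the higher rate every time. Pooled: 48.8% vs 25.7% — Chen has the higher rate overall. They agree.

no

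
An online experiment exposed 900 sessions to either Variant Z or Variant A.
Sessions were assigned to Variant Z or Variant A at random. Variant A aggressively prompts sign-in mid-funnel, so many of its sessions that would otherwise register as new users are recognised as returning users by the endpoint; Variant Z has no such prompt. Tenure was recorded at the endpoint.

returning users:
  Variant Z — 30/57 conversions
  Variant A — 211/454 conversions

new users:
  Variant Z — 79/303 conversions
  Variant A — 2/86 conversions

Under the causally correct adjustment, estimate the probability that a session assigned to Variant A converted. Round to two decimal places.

User tenure is downstream of the variant. One should not condition on a consequence of treatment, so the overall rates are the right comparison.
So P(outcome | do(Variant A)) is just the pooled rate for Variant A: 213/540 = 0.394.

0.39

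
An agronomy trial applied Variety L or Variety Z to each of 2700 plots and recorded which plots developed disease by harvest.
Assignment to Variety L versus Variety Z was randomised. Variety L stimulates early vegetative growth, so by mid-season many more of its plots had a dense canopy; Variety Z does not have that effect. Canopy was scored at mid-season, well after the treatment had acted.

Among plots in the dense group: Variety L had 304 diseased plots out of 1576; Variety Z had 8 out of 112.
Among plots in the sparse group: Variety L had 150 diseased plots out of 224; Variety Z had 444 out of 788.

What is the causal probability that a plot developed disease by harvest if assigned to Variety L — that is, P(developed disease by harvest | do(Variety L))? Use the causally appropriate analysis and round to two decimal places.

Because the variety influences mid-season canopy, mid-season canopy is a post-treatment mediator, not a confounder. Stratifying on it would bias the estimate; the causal effect is the crude pooled difference.
So P(outcome | do(Variety L)) is just the pooled rate for Variety L: 454/1800 = 0.252.

0.25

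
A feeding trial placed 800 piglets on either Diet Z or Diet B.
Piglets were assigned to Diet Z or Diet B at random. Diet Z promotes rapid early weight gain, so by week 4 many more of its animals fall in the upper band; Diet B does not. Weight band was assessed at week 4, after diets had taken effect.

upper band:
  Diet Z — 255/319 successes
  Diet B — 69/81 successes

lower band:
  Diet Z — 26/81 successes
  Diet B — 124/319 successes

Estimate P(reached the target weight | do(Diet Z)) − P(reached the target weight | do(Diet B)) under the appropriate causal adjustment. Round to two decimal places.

Week-4 weight band is recorded after the diet and is itself shifted by it — it sits on the causal path from diet to outcome. Conditioning on a mediator would strip out part of the effect we want; the pooled comparison gives the total causal effect.
The causal difference is the pooled difference: 0.703 − 0.482 = +0.220.

+0.22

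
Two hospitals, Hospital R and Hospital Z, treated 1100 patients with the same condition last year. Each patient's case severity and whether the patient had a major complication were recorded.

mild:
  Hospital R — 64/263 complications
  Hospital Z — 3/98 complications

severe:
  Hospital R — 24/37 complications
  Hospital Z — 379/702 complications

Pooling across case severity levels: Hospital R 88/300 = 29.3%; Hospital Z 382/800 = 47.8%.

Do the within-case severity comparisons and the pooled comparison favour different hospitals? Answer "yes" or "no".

Within each case severity level (mild 24.3% vs 3.1%; severe 64.9% vs 54.0%), Hospital Z has the lower rate every time. Pooled: 29.3% vs 47.8% — Hospital R has the lower rate overall. The two comparisons disagree.

yes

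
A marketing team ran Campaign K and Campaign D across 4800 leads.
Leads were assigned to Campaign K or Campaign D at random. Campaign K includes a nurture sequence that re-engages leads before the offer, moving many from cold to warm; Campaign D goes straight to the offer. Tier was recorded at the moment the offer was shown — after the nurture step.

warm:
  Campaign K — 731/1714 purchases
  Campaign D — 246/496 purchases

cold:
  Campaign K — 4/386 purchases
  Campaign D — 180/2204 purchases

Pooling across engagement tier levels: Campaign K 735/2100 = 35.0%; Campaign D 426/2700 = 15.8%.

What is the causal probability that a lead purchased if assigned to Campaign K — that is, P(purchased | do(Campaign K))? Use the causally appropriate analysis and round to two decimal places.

0.35

Engagement tier here is a post-treatment variable shaped by the campaign; conditioning on it would introduce bias rather than remove it. The overall comparison is the causal one.
So P(outcome | do(Campaign K)) is just the pooled rate for Campaign K: 735/2100 = 0.350.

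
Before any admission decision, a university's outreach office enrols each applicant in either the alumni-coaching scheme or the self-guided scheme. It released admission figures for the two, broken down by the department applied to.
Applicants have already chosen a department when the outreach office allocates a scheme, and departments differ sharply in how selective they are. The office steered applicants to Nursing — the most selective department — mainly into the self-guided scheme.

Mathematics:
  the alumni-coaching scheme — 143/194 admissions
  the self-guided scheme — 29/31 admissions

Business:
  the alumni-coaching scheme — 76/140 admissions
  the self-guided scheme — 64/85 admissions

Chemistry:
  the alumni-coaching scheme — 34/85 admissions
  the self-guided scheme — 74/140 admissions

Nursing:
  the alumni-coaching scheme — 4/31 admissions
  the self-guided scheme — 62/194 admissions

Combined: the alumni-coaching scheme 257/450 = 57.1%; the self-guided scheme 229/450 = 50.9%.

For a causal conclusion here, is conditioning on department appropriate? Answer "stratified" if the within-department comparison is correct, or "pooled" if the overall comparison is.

Here department is a common cause — it drives both which outreach scheme a case falls under and the outcome. The crude comparison mixes populations; the stratum-specific rates are the causally relevant ones.
Within each level — Mathematics: 73.7% vs 93.5%; Business: 54.3% vs 75.3%; Chemistry: 40.0% vs 52.9%; Nursing: 12.9% vs 32.0% — the self-guided scheme is higher every time.

stratified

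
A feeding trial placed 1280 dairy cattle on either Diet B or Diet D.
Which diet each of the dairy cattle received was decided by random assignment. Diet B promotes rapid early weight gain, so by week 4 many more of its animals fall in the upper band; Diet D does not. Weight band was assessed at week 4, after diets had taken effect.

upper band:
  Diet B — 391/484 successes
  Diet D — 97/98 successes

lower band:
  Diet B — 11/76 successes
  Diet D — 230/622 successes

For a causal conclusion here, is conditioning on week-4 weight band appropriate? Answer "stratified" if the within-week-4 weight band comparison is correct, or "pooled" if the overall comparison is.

The stratified and pooled comparisons disagree (Diet D wins within each week-4 weight band; Diet B wins overall), so the answer turns on the causal role of week-4 weight band.
Week-4 weight band is recorded after the diet and is itself shifted by it — it sits on the causal path from diet to outcome. Conditioning on a mediator would strip out part of the effect we want; the pooled comparison gives the total causal effect.
Pooled: Diet B 71.8% vs Diet D 45.4%; Diet B is higher overall.

pooled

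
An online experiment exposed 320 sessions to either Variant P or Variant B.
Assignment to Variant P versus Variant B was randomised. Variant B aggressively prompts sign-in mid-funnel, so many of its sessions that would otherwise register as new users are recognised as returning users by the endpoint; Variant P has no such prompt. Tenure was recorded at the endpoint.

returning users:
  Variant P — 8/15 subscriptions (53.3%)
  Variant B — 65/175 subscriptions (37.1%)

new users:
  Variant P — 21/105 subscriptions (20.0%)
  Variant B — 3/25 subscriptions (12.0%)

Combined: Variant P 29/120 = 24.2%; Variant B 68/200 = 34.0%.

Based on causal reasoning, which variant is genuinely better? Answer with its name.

The distribution of user tenure is itself part of what the variant does — it is an intermediate outcome. Holding it fixed would remove that part of the effect; the total effect is the pooled difference.
Pooled: Variant P 24.2% vs Variant B 34.0%; Variant B is higher overall.

Variant B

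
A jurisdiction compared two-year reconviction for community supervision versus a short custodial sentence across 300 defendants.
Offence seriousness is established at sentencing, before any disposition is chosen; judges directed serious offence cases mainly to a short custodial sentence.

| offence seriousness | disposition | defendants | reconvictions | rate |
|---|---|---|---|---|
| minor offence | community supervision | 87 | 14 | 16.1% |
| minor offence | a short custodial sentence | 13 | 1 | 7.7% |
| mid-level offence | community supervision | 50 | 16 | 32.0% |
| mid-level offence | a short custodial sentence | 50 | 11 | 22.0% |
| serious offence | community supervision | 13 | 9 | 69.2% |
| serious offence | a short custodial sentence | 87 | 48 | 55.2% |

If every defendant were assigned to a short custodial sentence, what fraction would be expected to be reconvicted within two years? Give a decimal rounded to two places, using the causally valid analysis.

0.28

Within every offence seriousness level a short custodial sentence has the lower rate, yet pooled community supervision does — Simpson's reversal.
Offence seriousness is set before the disposition has any effect — it is not caused by the disposition — and it independently drives the outcome. That makes it a confounder, so the causal comparison is within offence seriousness levels.
Standardising a short custodial sentence to the population offence seriousness mix: 0.333·1/13 + 0.333·11/50 + 0.333·48/87 = 0.283.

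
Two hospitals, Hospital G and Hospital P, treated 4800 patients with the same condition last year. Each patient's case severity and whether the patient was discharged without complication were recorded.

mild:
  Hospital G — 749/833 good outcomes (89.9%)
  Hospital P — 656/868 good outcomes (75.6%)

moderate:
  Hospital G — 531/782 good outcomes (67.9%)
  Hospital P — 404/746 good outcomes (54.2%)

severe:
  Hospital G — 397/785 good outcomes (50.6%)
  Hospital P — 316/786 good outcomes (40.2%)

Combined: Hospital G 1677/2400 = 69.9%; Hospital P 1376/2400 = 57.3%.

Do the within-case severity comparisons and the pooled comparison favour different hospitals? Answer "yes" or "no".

no

Within each case severity level (mild 89.9% vs 75.6%; moderate 67.9% vs 54.2%; severe 50.6% vs 40.2%), Hospital G has the higher rate every time. Pooled: 69.9% vs 57.3% — Hospital G has the higher rate overall. They agree.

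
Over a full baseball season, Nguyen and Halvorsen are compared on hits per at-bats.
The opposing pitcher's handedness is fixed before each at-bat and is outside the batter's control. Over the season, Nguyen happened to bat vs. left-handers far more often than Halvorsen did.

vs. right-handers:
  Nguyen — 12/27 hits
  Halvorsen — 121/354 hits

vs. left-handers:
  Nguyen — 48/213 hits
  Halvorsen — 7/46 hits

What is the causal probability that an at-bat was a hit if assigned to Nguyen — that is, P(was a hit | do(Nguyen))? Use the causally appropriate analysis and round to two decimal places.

Here pitcher handedness is a common cause — it drives both which player a case falls under and the outcome. The crude comparison mixes populations; the stratum-specific rates are the causally relevant ones.
Standardising Nguyen to the population pitcher handedness mix: 0.595·12/27 + 0.405·48/213 = 0.356.

0.36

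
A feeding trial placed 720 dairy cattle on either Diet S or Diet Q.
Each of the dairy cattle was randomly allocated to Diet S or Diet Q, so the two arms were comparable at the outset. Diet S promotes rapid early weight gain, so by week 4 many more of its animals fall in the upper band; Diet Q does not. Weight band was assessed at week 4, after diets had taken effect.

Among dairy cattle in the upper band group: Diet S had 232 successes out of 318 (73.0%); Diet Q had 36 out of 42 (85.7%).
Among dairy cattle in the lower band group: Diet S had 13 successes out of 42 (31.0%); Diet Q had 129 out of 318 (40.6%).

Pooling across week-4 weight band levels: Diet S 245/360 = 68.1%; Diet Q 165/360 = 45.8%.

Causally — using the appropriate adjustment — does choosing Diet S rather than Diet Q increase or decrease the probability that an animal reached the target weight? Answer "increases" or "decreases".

Within every week-4 weight band level Diet Q has the higher rate, yet pooled Diet S does — Simpson's reversal.
Week-4 weight band here is a post-treatment variable shaped by the diet; conditioning on it would introduce bias rather than remove it. The overall comparison is the causal one.
Pooled: Diet S 68.1% vs Diet Q 45.8%; Diet S is higher overall.

increases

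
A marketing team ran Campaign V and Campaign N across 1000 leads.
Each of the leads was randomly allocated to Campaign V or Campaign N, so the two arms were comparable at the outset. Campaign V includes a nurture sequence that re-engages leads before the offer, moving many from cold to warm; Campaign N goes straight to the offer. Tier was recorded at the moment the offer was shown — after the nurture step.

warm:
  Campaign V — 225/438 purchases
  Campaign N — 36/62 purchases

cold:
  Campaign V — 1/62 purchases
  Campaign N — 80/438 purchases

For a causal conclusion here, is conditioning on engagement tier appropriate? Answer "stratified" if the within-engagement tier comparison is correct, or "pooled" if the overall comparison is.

pooled

The distribution of engagement tier is itself part of what the campaign does — it is an intermediate outcome. Holding it fixed would remove that part of the effect; the total effect is the pooled difference.
Pooled: Campaign V 45.2% vs Campaign N 23.2%; Campaign V is higher overall.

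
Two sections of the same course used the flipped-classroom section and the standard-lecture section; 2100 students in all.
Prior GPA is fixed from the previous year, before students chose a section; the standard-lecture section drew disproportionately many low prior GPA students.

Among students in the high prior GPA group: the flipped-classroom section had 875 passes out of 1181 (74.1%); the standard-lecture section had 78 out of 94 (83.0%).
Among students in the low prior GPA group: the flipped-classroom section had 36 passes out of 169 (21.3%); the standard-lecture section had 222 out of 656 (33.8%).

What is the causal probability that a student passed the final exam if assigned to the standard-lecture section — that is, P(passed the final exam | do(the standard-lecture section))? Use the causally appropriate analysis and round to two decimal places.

0.64

the standard-lecture section is higher inside every prior GPA band stratum but the flipped-classroom section is higher in aggregate. Whether to stratify depends on how prior GPA band relates to the teaching method.
Nothing the teaching method does changes prior GPA band; the imbalance is an allocation artefact. With prior GPA band also predicting the outcome, the pooled figure is confounded, and the within-stratum comparison is the causal one.
Standardising the standard-lecture section to the population prior GPA band mix: 0.607·78/94 + 0.393·222/656 = 0.637.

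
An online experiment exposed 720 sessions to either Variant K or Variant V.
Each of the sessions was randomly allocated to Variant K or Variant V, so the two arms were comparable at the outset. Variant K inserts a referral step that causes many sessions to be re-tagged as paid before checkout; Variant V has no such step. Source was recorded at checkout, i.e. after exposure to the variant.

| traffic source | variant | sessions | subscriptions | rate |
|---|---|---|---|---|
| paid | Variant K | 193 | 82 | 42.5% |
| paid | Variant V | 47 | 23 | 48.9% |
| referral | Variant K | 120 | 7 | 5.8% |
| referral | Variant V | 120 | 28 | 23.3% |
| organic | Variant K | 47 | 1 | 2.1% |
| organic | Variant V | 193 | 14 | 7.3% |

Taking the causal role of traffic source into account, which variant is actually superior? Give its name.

Variant K

Because the variant influences traffic source, traffic source is a post-treatment mediator, not a confounder. Stratifying on it would bias the estimate; the causal effect is the crude pooled difference.
Pooled: Variant K 25.0% vs Variant V 18.1%; Variant K is higher overall.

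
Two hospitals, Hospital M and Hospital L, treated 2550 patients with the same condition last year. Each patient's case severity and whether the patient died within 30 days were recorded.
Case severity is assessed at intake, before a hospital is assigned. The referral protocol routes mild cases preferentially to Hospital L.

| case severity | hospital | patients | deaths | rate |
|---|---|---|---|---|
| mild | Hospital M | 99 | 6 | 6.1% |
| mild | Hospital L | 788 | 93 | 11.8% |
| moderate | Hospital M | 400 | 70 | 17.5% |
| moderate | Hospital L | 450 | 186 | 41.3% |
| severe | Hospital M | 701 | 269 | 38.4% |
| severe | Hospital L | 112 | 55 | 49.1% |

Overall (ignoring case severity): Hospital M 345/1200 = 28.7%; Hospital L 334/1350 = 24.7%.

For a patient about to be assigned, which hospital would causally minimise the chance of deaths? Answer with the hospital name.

Hospital M

Within every case severity level Hospital M has the lower rate, yet pooled Hospital L does — Simpson's reversal.
Case severity differs across hospitals for reasons unrelated to any effect of the hospital itself, and it separately predicts the outcome — a classic confounder. We must compare within case severity levels.
Within each level — mild: 6.1% vs 11.8%; moderate: 17.5% vs 41.3%; severe: 38.4% vs 49.1% — Hospital M is lower every time.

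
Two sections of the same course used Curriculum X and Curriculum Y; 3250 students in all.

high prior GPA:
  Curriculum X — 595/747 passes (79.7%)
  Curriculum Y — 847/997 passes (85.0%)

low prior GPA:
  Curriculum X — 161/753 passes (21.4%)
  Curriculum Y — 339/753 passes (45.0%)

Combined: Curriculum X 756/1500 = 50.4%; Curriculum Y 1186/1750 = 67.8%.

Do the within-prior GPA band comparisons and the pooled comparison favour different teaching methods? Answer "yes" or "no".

no

Within each prior GPA band level (high prior GPA 79.7% vs 85.0%; low prior GPA 21.4% vs 45.0%), Curriculum Y has the higher rate every time. Pooled: 50.4% vs 67.8% — Curriculum Y has the higher rate overall. They agree.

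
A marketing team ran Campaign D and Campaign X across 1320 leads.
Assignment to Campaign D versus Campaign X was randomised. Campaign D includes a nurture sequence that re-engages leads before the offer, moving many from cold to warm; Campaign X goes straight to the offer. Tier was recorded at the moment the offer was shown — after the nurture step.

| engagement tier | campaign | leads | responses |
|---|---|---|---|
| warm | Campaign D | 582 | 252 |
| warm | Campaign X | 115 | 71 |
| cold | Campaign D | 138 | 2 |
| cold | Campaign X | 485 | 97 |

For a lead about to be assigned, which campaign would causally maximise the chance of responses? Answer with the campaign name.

Campaign D

Stratifying would compare campaigns among leads the campaigns themselves sorted into engagement tier groups — a form of selection on an intermediate. The unconditioned pooled rates give the total causal effect.
Pooled: Campaign D 35.3% vs Campaign X 28.0%; Campaign D is higher overall.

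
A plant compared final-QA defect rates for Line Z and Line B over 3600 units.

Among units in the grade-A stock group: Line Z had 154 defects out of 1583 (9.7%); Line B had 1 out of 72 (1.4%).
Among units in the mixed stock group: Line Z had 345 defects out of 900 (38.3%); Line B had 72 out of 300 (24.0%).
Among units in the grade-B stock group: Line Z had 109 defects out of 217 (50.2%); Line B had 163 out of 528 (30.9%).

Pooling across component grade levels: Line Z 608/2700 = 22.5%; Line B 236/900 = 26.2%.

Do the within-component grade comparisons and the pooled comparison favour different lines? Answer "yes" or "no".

yes

Within each component grade level (grade-A stock 9.7% vs 1.4%; mixed stock 38.3% vs 24.0%; grade-B stock 50.2% vs 30.9%), Line B has the lower rate every time. Pooled: 22.5% vs 26.2% — Line Z has the lower rate overall. The two comparisons disagree.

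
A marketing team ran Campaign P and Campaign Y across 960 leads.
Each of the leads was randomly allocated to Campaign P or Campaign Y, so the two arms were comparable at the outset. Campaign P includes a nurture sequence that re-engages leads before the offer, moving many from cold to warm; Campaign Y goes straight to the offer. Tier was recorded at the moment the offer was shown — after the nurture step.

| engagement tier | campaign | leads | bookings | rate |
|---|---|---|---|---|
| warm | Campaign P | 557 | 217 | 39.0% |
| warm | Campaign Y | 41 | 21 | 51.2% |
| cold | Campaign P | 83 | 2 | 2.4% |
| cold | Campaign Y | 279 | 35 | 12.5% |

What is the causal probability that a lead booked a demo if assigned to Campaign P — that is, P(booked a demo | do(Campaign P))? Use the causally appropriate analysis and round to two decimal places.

The engagement tier-specific comparison favours Campaign Y throughout, but the pooled figures favour Campaign P. The question is whether to condition on engagement tier.
Stratifying would compare campaigns among leads the campaigns themselves sorted into engagement tier groups — a form of selection on an intermediate. The unconditioned pooled rates give the total causal effect.
So P(outcome | do(Campaign P)) is just the pooled rate for Campaign P: 219/640 = 0.342.

0.34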